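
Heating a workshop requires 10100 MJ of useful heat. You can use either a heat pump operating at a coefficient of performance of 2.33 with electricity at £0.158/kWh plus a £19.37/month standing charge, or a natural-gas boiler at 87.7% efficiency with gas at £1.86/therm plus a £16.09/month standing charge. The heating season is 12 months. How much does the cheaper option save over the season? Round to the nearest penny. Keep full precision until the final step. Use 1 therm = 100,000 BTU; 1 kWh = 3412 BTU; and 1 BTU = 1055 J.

£26.59

Heat load = 10100 MJ = 10,100,000,000 J / 1055 = 9,573,460 BTU
Gas: input = 9,573,460 / 0.877 = 10,916,146 BTU = 109.2 therm → 109.2 × £1.86 = £203.04; + 12 × £16.09 standing = £396.12
Heat pump: 9,573,460 BTU / 3412 = 2,806 kWh heat; / 2.33 = 1,204 kWh in → × £0.158 = £190.27; + 12 × £19.37 standing = £422.71
Difference = |£396.12 − £422.71| = £26.59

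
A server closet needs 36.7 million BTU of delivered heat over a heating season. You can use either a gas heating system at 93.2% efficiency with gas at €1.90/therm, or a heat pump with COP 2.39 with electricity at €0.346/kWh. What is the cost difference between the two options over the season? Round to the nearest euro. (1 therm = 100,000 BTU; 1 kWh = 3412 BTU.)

€809

Heat load = 36.7 × 10⁶ BTU = 36,700,000 BTU
Gas: input = 36,700,000 / 0.932 = 39,377,682 BTU = 393.8 therm → 393.8 × €1.90 = €748.18
Heat pump: 36,700,000 BTU / 3412 = 10,760 kWh heat; / 2.39 = 4,500 kWh in → × €0.346 = €1,557.17
Difference = |€748.18 − €1,557.17| = €808.99 ≈ €809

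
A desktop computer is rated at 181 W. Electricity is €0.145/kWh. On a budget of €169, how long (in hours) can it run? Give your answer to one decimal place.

6439.3 h

Energy budget = €169 / €0.145 per kWh = 1,166 kWh = 1,165,517 Wh
Runtime = 1,165,517 Wh / 181 W = 6,439 h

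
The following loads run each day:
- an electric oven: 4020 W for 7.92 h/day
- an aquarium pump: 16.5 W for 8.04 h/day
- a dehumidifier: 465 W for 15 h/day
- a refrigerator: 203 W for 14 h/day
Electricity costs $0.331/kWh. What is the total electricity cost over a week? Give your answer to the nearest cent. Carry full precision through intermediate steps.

electric oven: 4020 W × 7.92 h × 7 d = 222,869 Wh = 222.9 kWh
aquarium pump: 16.5 W × 8.04 h × 7 d = 929 Wh = 0.9286 kWh
dehumidifier: 465 W × 15 h × 7 d = 48,825 Wh = 48.83 kWh
refrigerator: 203 W × 14 h × 7 d = 19,894 Wh = 19.89 kWh
Total energy = 222.9 + 0.9286 + 48.83 + 19.89 = 292.5 kWh
Cost = 292.5 kWh × $0.331 = $96.82

$96.82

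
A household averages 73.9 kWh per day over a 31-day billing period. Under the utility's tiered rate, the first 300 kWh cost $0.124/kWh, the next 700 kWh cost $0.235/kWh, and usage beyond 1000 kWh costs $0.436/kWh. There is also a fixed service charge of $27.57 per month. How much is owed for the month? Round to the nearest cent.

Usage = 73.9 kWh/day × 31 days = 2290.9 kWh
First 300 kWh × $0.124 = $37.20
Next 700 kWh × $0.235 = $164.50
Remaining 1290.9 kWh × $0.436 = $562.83
Energy charge = $764.53; + service $27.57 = $792.10

$792.10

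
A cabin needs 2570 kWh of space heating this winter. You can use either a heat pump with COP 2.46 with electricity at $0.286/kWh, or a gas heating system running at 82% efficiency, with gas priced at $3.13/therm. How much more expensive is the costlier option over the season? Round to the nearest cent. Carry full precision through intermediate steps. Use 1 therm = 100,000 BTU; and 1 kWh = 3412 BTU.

Heat load = 2570 kWh × 3412 = 8,768,840 BTU
Gas: input = 8,768,840 / 0.82 = 10,693,707 BTU = 106.9 therm → 106.9 × $3.13 = $334.71
Heat pump: 8,768,840 BTU / 3412 = 2,570 kWh heat; / 2.46 = 1,045 kWh in → × $0.286 = $298.79
Difference = |$334.71 − $298.79| = $35.92

$35.92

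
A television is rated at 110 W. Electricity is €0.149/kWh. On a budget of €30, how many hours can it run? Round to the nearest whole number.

1830 h

Energy budget = €30 / €0.149 per kWh = 201.3 kWh = 201,342 Wh
Runtime = 201,342 Wh / 110 W = 1,830 h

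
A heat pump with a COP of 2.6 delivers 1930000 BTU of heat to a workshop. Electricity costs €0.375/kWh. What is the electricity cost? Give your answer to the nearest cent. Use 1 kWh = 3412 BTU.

Heat delivered = 1,930,000 BTU / 3412 = 565.7 kWh
Electrical input = 565.7 kWh / 2.6 = 217.6 kWh
Cost = 217.6 × €0.375/kWh = €81.58

€81.58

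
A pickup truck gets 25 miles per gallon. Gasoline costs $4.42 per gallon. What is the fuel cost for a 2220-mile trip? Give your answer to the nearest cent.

Fuel = 2220 mi / 25 mpg = 88.8 gal
Cost = 88.8 gal × $4.42/gal = $392.50

$392.50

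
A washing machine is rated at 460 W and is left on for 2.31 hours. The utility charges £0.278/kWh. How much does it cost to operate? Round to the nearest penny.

£0.30

Energy = 460 W × 2.31 h = 1,063 Wh = 1.063 kWh
Cost = 1.063 kWh × £0.278/kWh = £0.30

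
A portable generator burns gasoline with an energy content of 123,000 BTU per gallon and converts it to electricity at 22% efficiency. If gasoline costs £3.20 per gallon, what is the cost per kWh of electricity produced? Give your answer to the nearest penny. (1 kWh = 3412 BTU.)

Electrical output per gallon = 123,000 BTU × 0.22 / 3412 BTU/kWh = 7.931 kWh
Cost per kWh = £3.20 / 7.931 kWh = £0.403

£0.40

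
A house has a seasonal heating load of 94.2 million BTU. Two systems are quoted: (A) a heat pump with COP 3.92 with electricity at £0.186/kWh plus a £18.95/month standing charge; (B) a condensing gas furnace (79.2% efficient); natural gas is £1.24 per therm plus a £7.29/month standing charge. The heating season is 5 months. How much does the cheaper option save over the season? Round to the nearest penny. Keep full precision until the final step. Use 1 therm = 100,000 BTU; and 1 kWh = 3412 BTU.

£106.56

Heat load = 94.2 × 10⁶ BTU = 94,200,000 BTU
Gas: input = 94,200,000 / 0.792 = 118,939,394 BTU = 1,189 therm → 1,189 × £1.24 = £1,474.85; + 5 × £7.29 standing = £1,511.30
Heat pump: 94,200,000 BTU / 3412 = 27,610 kWh heat; / 3.92 = 7,043 kWh in → × £0.186 = £1,309.99; + 5 × £18.95 standing = £1,404.74
Difference = |£1,511.30 − £1,404.74| = £106.56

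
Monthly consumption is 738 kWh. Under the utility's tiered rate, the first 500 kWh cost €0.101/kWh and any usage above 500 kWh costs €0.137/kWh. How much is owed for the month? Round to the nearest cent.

€83.11

First 500 kWh × €0.101 = €50.50
Remaining 238 kWh × €0.137 = €32.61
Total = €83.11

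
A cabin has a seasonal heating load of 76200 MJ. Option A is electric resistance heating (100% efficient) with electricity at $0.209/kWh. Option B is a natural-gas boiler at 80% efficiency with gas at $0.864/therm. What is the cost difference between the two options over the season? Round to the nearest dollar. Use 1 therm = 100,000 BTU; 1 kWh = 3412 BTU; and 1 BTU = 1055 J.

$3644

Heat load = 76200 MJ = 76,200,000,000 J / 1055 = 72,227,488 BTU
Gas: input = 72,227,488 / 0.80 = 90,284,360 BTU = 902.8 therm → 902.8 × $0.864 = $780.06
Electric: 72,227,488 BTU / 3412 = 21,170 kWh → × $0.209 = $4,424.25
Difference = |$780.06 − $4,424.25| = $3,644.19 ≈ $3644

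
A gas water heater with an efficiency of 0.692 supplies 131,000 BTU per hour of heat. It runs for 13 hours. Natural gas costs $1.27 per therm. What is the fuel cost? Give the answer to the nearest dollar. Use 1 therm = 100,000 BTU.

$31

Heat delivered = 131,000 BTU/h × 13 h = 1,703,000 BTU
Gas input = 1,703,000 / 0.692 = 2,460,983 BTU
= 2,460,983 / 100,000 = 24.61 therm
Cost = 24.61 × $1.27/therm = $31.25 ≈ $31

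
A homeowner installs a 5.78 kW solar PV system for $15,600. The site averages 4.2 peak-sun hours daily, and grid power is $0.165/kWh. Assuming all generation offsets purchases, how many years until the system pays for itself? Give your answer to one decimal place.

Daily generation = 5.78 kW × 4.2 h = 24.28 kWh
Annual generation = 24.28 × 365 = 8860.7 kWh
Annual savings = 8860.7 × $0.165 = $1,462.02
Payback = $15,600 / $1,462.02 = 10.7 years

10.7 years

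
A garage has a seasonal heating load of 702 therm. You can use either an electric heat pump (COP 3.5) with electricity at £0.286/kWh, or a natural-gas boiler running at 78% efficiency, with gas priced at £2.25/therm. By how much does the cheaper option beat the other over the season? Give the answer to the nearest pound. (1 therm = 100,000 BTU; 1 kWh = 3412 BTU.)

£344

Heat load = 702 therm × 100,000 = 70,200,000 BTU
Gas: input = 70,200,000 / 0.78 = 90,000,000 BTU = 900 therm → 900 × £2.25 = £2,025.00
Heat pump: 70,200,000 BTU / 3412 = 20,570 kWh heat; / 3.5 = 5,878 kWh in → × £0.286 = £1,681.23
Difference = |£2,025.00 − £1,681.23| = £343.77 ≈ £344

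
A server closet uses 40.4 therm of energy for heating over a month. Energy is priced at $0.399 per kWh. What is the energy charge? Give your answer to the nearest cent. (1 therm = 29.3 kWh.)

40.4 therm × (29.3 kWh/therm) = 1,184 kWh
Cost = 1,184 kWh × $0.399/kWh = $472.30

$472.30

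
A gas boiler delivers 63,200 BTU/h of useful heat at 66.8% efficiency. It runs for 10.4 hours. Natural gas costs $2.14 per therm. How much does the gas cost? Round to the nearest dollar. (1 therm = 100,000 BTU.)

Heat delivered = 63,200 BTU/h × 10.4 h = 657,280 BTU
Gas input = 657,280 / 0.668 = 983,952 BTU
= 983,952 / 100,000 = 9.84 therm
Cost = 9.84 × $2.14/therm = $21.06 ≈ $21

$21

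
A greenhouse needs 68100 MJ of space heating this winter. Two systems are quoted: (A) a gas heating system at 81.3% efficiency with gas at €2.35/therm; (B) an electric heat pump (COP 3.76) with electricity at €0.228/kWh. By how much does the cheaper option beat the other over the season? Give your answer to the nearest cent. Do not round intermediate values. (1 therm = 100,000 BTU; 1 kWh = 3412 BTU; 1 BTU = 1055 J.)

Heat load = 68100 MJ = 68,100,000,000 J / 1055 = 64,549,763 BTU
Gas: input = 64,549,763 / 0.813 = 79,397,003 BTU = 794 therm → 794 × €2.35 = €1,865.83
Heat pump: 64,549,763 BTU / 3412 = 18,920 kWh heat; / 3.76 = 5,032 kWh in → × €0.228 = €1,147.18
Difference = |€1,865.83 − €1,147.18| = €718.65

€718.65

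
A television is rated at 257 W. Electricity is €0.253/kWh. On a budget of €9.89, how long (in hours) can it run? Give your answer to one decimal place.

Energy budget = €9.89 / €0.253 per kWh = 39.09 kWh = 39,091 Wh
Runtime = 39,091 Wh / 257 W = 152.1 h

152.1 h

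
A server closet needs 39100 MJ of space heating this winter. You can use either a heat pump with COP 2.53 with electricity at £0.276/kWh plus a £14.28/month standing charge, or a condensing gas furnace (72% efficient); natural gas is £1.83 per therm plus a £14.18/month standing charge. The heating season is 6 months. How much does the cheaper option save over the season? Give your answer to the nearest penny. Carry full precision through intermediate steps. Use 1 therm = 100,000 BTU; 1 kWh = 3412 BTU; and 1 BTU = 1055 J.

Heat load = 39100 MJ = 39,100,000,000 J / 1055 = 37,061,611 BTU
Gas: input = 37,061,611 / 0.72 = 51,474,460 BTU = 514.7 therm → 514.7 × £1.83 = £941.98; + 6 × £14.18 standing = £1,027.06
Heat pump: 37,061,611 BTU / 3412 = 10,860 kWh heat; / 2.53 = 4,293 kWh in → × £0.276 = £1,184.96; + 6 × £14.28 standing = £1,270.64
Difference = |£1,027.06 − £1,270.64| = £243.58

£243.58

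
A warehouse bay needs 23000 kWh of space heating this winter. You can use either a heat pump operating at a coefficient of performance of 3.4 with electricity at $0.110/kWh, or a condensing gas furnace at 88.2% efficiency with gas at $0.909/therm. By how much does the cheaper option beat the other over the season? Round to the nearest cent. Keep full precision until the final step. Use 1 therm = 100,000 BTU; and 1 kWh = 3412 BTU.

Heat load = 23000 kWh × 3412 = 78,476,000 BTU
Gas: input = 78,476,000 / 0.882 = 88,975,057 BTU = 889.8 therm → 889.8 × $0.909 = $808.78
Heat pump: 78,476,000 BTU / 3412 = 23,000 kWh heat; / 3.4 = 6,765 kWh in → × $0.110 = $744.12
Difference = |$808.78 − $744.12| = $64.67

$64.67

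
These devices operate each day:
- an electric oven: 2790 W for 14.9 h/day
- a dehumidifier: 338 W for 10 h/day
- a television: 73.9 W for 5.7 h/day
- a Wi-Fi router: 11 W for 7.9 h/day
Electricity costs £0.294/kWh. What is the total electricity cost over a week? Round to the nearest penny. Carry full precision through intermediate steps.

£93.55

electric oven: 2790 W × 14.9 h × 7 d = 290,997 Wh = 291 kWh
dehumidifier: 338 W × 10 h × 7 d = 23,660 Wh = 23.66 kWh
television: 73.9 W × 5.7 h × 7 d = 2,949 Wh = 2.949 kWh
Wi-Fi router: 11 W × 7.9 h × 7 d = 608 Wh = 0.6083 kWh
Total energy = 291 + 23.66 + 2.949 + 0.6083 = 318.2 kWh
Cost = 318.2 kWh × £0.294 = £93.55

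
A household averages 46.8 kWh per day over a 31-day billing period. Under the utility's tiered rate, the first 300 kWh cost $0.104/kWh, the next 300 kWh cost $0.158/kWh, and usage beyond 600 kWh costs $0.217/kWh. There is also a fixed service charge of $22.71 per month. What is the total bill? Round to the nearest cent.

$285.93

Usage = 46.8 kWh/day × 31 days = 1450.8 kWh
First 300 kWh × $0.104 = $31.20
Next 300 kWh × $0.158 = $47.40
Remaining 850.8 kWh × $0.217 = $184.62
Energy charge = $263.22; + service $22.71 = $285.93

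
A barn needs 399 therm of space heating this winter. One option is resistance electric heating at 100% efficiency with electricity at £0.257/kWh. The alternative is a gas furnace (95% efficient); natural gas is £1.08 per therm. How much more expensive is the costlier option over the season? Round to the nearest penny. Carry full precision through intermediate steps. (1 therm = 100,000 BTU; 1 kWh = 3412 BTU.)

£2551.76

Heat load = 399 therm × 100,000 = 39,900,000 BTU
Gas: input = 39,900,000 / 0.95 = 42,000,000 BTU = 420 therm → 420 × £1.08 = £453.60
Electric: 39,900,000 BTU / 3412 = 11,690 kWh → × £0.257 = £3,005.36
Difference = |£453.60 − £3,005.36| = £2,551.76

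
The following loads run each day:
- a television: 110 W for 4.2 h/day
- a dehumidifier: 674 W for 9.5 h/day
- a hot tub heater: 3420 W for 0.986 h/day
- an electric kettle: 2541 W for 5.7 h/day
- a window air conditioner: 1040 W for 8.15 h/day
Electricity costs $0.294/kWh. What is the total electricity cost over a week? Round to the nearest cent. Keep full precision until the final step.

$68.32

television: 110 W × 4.2 h × 7 d = 3,234 Wh = 3.234 kWh
dehumidifier: 674 W × 9.5 h × 7 d = 44,821 Wh = 44.82 kWh
hot tub heater: 3420 W × 0.986 h × 7 d = 23,605 Wh = 23.6 kWh
electric kettle: 2541 W × 5.7 h × 7 d = 101,386 Wh = 101.4 kWh
window air conditioner: 1040 W × 8.15 h × 7 d = 59,332 Wh = 59.33 kWh
Total energy = 3.234 + 44.82 + 23.6 + 101.4 + 59.33 = 232.4 kWh
Cost = 232.4 kWh × $0.294 = $68.32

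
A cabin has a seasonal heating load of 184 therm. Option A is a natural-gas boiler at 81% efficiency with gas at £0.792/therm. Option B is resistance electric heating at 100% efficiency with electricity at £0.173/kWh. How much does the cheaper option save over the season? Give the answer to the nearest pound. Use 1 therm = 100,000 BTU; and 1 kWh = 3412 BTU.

Heat load = 184 therm × 100,000 = 18,400,000 BTU
Gas: input = 18,400,000 / 0.81 = 22,716,049 BTU = 227.2 therm → 227.2 × £0.792 = £179.91
Electric: 18,400,000 BTU / 3412 = 5,393 kWh → × £0.173 = £932.94
Difference = |£179.91 − £932.94| = £753.03 ≈ £753

£753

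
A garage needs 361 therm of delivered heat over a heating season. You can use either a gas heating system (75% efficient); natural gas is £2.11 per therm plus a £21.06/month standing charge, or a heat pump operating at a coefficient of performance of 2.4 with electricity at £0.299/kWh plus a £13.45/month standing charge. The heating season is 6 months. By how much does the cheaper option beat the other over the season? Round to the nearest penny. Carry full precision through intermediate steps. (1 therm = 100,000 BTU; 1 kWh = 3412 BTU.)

£256.86

Heat load = 361 therm × 100,000 = 36,100,000 BTU
Gas: input = 36,100,000 / 0.75 = 48,133,333 BTU = 481.3 therm → 481.3 × £2.11 = £1,015.61; + 6 × £21.06 standing = £1,141.97
Heat pump: 36,100,000 BTU / 3412 = 10,580 kWh heat; / 2.4 = 4,408 kWh in → × £0.299 = £1,318.13; + 6 × £13.45 standing = £1,398.83
Difference = |£1,141.97 − £1,398.83| = £256.86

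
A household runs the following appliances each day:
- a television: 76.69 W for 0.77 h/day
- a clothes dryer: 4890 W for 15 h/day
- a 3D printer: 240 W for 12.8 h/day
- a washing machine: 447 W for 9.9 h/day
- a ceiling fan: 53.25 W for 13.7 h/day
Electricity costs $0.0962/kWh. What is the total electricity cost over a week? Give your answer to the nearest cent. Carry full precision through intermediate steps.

$54.97

television: 76.69 W × 0.77 h × 7 d = 413 Wh = 0.4134 kWh
clothes dryer: 4890 W × 15 h × 7 d = 513,450 Wh = 513.5 kWh
3D printer: 240 W × 12.8 h × 7 d = 21,504 Wh = 21.5 kWh
washing machine: 447 W × 9.9 h × 7 d = 30,977 Wh = 30.98 kWh
ceiling fan: 53.25 W × 13.7 h × 7 d = 5,107 Wh = 5.107 kWh
Total energy = 0.4134 + 513.5 + 21.5 + 30.98 + 5.107 = 571.5 kWh
Cost = 571.5 kWh × $0.0962 = $54.97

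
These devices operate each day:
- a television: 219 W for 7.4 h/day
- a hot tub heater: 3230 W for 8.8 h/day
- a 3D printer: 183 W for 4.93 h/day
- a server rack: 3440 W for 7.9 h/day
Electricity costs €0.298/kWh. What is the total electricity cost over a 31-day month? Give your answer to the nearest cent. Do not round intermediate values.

€536.94

television: 219 W × 7.4 h × 31 d = 50,239 Wh = 50.24 kWh
hot tub heater: 3230 W × 8.8 h × 31 d = 881,144 Wh = 881.1 kWh
3D printer: 183 W × 4.93 h × 31 d = 27,968 Wh = 27.97 kWh
server rack: 3440 W × 7.9 h × 31 d = 842,456 Wh = 842.5 kWh
Total energy = 50.24 + 881.1 + 27.97 + 842.5 = 1,802 kWh
Cost = 1,802 kWh × €0.298 = €536.94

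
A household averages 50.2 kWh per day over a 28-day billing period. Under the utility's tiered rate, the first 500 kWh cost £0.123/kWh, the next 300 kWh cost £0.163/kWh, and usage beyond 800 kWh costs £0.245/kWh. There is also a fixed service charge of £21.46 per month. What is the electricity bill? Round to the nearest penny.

Usage = 50.2 kWh/day × 28 days = 1405.6 kWh
First 500 kWh × £0.123 = £61.50
Next 300 kWh × £0.163 = £48.90
Remaining 605.6 kWh × £0.245 = £148.37
Energy charge = £258.77; + service £21.46 = £280.23

£280.23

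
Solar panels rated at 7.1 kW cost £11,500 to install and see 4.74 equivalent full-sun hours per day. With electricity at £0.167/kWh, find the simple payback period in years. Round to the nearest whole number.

Daily generation = 7.1 kW × 4.74 h = 33.65 kWh
Annual generation = 33.65 × 365 = 12284 kWh
Annual savings = 12284 × £0.167 = £2,051.38
Payback = £11,500 / £2,051.38 = 5.61 years

6 years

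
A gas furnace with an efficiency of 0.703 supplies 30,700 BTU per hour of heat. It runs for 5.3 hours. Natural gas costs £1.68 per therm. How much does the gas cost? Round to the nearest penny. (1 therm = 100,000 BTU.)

Heat delivered = 30,700 BTU/h × 5.3 h = 162,710 BTU
Gas input = 162,710 / 0.703 = 231,451 BTU
= 231,451 / 100,000 = 2.315 therm
Cost = 2.315 × £1.68/therm = £3.89

£3.89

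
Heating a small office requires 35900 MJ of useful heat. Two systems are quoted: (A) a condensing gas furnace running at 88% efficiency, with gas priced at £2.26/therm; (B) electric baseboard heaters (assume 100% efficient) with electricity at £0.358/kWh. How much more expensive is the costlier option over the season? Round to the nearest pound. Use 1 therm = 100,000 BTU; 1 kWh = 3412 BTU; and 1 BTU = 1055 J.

Heat load = 35900 MJ = 35,900,000,000 J / 1055 = 34,028,436 BTU
Gas: input = 34,028,436 / 0.88 = 38,668,677 BTU = 386.7 therm → 386.7 × £2.26 = £873.91
Electric: 34,028,436 BTU / 3412 = 9,973 kWh → × £0.358 = £3,570.39
Difference = |£873.91 − £3,570.39| = £2,696.48 ≈ £2696

£2696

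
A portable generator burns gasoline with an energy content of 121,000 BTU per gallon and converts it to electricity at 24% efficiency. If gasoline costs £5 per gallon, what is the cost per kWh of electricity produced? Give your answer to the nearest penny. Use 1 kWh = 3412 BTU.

£0.59

Electrical output per gallon = 121,000 BTU × 0.24 / 3412 BTU/kWh = 8.511 kWh
Cost per kWh = £5 / 8.511 kWh = £0.587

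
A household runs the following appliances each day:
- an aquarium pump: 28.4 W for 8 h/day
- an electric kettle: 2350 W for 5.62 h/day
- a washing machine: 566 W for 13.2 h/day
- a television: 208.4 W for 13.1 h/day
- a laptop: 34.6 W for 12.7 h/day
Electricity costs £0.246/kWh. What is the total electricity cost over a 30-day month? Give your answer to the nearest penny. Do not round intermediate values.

£177.67

aquarium pump: 28.4 W × 8 h × 30 d = 6,816 Wh = 6.816 kWh
electric kettle: 2350 W × 5.62 h × 30 d = 396,210 Wh = 396.2 kWh
washing machine: 566 W × 13.2 h × 30 d = 224,136 Wh = 224.1 kWh
television: 208.4 W × 13.1 h × 30 d = 81,901 Wh = 81.9 kWh
laptop: 34.6 W × 12.7 h × 30 d = 13,183 Wh = 13.18 kWh
Total energy = 6.816 + 396.2 + 224.1 + 81.9 + 13.18 = 722.2 kWh
Cost = 722.2 kWh × £0.246 = £177.67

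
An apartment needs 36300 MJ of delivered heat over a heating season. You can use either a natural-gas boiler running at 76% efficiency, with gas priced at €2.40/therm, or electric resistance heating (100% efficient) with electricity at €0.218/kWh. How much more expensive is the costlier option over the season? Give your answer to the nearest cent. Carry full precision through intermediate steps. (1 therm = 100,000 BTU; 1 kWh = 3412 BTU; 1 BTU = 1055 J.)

Heat load = 36300 MJ = 36,300,000,000 J / 1055 = 34,407,583 BTU
Gas: input = 34,407,583 / 0.76 = 45,273,135 BTU = 452.7 therm → 452.7 × €2.40 = €1,086.56
Electric: 34,407,583 BTU / 3412 = 10,080 kWh → × €0.218 = €2,198.37
Difference = |€1,086.56 − €2,198.37| = €1,111.82

€1111.82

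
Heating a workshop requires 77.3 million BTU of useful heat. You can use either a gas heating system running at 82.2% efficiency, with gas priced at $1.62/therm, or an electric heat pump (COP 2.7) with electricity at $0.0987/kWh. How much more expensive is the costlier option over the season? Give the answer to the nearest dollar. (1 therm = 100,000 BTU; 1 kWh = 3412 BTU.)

$695

Heat load = 77.3 × 10⁶ BTU = 77,300,000 BTU
Gas: input = 77,300,000 / 0.822 = 94,038,929 BTU = 940.4 therm → 940.4 × $1.62 = $1,523.43
Heat pump: 77,300,000 BTU / 3412 = 22,660 kWh heat; / 2.7 = 8,391 kWh in → × $0.0987 = $828.18
Difference = |$1,523.43 − $828.18| = $695.25 ≈ $695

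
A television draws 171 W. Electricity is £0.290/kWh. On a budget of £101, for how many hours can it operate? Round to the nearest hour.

2037 h

Energy budget = £101 / £0.290 per kWh = 348.3 kWh = 348,276 Wh
Runtime = 348,276 Wh / 171 W = 2,037 h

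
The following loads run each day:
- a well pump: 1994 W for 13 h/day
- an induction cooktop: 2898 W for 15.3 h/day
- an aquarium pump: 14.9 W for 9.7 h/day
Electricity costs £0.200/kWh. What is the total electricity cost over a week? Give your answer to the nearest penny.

well pump: 1994 W × 13 h × 7 d = 181,454 Wh = 181.5 kWh
induction cooktop: 2898 W × 15.3 h × 7 d = 310,376 Wh = 310.4 kWh
aquarium pump: 14.9 W × 9.7 h × 7 d = 1,012 Wh = 1.012 kWh
Total energy = 181.5 + 310.4 + 1.012 = 492.8 kWh
Cost = 492.8 kWh × £0.200 = £98.57

£98.57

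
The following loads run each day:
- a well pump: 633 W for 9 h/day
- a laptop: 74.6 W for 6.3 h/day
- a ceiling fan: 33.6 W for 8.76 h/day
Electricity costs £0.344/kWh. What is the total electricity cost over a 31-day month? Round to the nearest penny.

£68.90

well pump: 633 W × 9 h × 31 d = 176,607 Wh = 176.6 kWh
laptop: 74.6 W × 6.3 h × 31 d = 14,569 Wh = 14.57 kWh
ceiling fan: 33.6 W × 8.76 h × 31 d = 9,124 Wh = 9.124 kWh
Total energy = 176.6 + 14.57 + 9.124 = 200.3 kWh
Cost = 200.3 kWh × £0.344 = £68.90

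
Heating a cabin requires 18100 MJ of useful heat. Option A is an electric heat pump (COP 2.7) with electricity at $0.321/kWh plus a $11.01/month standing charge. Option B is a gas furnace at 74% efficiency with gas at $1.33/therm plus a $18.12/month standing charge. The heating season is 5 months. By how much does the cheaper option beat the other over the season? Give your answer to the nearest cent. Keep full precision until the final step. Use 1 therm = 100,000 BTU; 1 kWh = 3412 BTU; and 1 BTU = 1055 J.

$253.90

Heat load = 18100 MJ = 18,100,000,000 J / 1055 = 17,156,398 BTU
Gas: input = 17,156,398 / 0.740 = 23,184,322 BTU = 231.8 therm → 231.8 × $1.33 = $308.35; + 5 × $18.12 standing = $398.95
Heat pump: 17,156,398 BTU / 3412 = 5,028 kWh heat; / 2.7 = 1,862 kWh in → × $0.321 = $597.80; + 5 × $11.01 standing = $652.85
Difference = |$398.95 − $652.85| = $253.90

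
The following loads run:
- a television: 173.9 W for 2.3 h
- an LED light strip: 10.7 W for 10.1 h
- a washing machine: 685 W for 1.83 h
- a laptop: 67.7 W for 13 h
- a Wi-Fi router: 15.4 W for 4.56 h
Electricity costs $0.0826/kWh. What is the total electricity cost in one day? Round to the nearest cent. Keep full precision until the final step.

television: 173.9 W × 2.3 h = 400 Wh = 0.4 kWh
LED light strip: 10.7 W × 10.1 h = 108 Wh = 0.1081 kWh
washing machine: 685 W × 1.83 h = 1,254 Wh = 1.254 kWh
laptop: 67.7 W × 13 h = 880 Wh = 0.8801 kWh
Wi-Fi router: 15.4 W × 4.56 h = 70 Wh = 0.07022 kWh
Total energy = 0.4 + 0.1081 + 1.254 + 0.8801 + 0.07022 = 2.712 kWh
Cost = 2.712 kWh × $0.0826 = $0.22

$0.22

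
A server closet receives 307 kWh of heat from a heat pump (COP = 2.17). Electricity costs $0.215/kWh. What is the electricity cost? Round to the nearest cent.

$30.42

Electrical input = 307 kWh / 2.17 = 141.5 kWh
Cost = 141.5 × $0.215/kWh = $30.42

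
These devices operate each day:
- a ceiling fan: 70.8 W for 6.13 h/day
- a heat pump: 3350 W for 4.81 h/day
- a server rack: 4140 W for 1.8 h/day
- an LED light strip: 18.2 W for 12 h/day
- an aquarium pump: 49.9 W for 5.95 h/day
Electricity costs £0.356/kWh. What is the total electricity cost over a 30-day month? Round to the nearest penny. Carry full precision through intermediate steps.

£261.82

ceiling fan: 70.8 W × 6.13 h × 30 d = 13,020 Wh = 13.02 kWh
heat pump: 3350 W × 4.81 h × 30 d = 483,405 Wh = 483.4 kWh
server rack: 4140 W × 1.8 h × 30 d = 223,560 Wh = 223.6 kWh
LED light strip: 18.2 W × 12 h × 30 d = 6,552 Wh = 6.552 kWh
aquarium pump: 49.9 W × 5.95 h × 30 d = 8,907 Wh = 8.907 kWh
Total energy = 13.02 + 483.4 + 223.6 + 6.552 + 8.907 = 735.4 kWh
Cost = 735.4 kWh × £0.356 = £261.82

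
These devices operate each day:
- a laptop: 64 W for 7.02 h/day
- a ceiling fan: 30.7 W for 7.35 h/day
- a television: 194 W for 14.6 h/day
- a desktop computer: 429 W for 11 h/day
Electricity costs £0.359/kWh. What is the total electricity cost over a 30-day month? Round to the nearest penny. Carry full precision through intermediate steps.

£88.60

laptop: 64 W × 7.02 h × 30 d = 13,478 Wh = 13.48 kWh
ceiling fan: 30.7 W × 7.35 h × 30 d = 6,769 Wh = 6.769 kWh
television: 194 W × 14.6 h × 30 d = 84,972 Wh = 84.97 kWh
desktop computer: 429 W × 11 h × 30 d = 141,570 Wh = 141.6 kWh
Total energy = 13.48 + 6.769 + 84.97 + 141.6 = 246.8 kWh
Cost = 246.8 kWh × £0.359 = £88.60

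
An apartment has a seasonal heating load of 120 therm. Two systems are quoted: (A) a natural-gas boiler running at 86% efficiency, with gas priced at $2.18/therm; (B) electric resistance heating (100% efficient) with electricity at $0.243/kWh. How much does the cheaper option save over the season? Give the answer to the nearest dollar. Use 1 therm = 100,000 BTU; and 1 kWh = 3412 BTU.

Heat load = 120 therm × 100,000 = 12,000,000 BTU
Gas: input = 12,000,000 / 0.86 = 13,953,488 BTU = 139.5 therm → 139.5 × $2.18 = $304.19
Electric: 12,000,000 BTU / 3412 = 3,517 kWh → × $0.243 = $854.63
Difference = |$304.19 − $854.63| = $550.44 ≈ $550

$550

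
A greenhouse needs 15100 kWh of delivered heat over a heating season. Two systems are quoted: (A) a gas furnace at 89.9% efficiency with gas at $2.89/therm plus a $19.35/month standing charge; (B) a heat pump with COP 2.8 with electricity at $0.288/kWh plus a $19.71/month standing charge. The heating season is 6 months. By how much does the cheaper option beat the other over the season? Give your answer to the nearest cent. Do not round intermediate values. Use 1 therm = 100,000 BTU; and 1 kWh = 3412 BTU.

$100.94

Heat load = 15100 kWh × 3412 = 51,521,200 BTU
Gas: input = 51,521,200 / 0.899 = 57,309,455 BTU = 573.1 therm → 573.1 × $2.89 = $1,656.24; + 6 × $19.35 standing = $1,772.34
Heat pump: 51,521,200 BTU / 3412 = 15,100 kWh heat; / 2.8 = 5,393 kWh in → × $0.288 = $1,553.14; + 6 × $19.71 standing = $1,671.40
Difference = |$1,772.34 − $1,671.40| = $100.94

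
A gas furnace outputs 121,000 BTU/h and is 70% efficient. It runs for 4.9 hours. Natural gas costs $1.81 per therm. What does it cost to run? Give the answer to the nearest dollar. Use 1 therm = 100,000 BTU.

$15

Heat delivered = 121,000 BTU/h × 4.9 h = 592,900 BTU
Gas input = 592,900 / 0.70 = 847,000 BTU
= 847,000 / 100,000 = 8.47 therm
Cost = 8.47 × $1.81/therm = $15.33 ≈ $15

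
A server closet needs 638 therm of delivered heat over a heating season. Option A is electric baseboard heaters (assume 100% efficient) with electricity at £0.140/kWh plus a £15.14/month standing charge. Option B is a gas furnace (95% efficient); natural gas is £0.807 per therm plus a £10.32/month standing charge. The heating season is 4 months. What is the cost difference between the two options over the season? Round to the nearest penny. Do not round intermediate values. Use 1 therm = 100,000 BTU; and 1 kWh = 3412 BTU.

£2095.14

Heat load = 638 therm × 100,000 = 63,800,000 BTU
Gas: input = 63,800,000 / 0.95 = 67,157,895 BTU = 671.6 therm → 671.6 × £0.807 = £541.96; + 4 × £10.32 standing = £583.24
Electric: 63,800,000 BTU / 3412 = 18,700 kWh → × £0.140 = £2,617.82; + 4 × £15.14 standing = £2,678.38
Difference = |£583.24 − £2,678.38| = £2,095.14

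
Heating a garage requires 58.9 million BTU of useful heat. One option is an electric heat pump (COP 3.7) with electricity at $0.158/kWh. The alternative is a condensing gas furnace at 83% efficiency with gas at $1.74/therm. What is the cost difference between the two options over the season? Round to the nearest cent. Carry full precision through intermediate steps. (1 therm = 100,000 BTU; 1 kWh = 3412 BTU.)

Heat load = 58.9 × 10⁶ BTU = 58,900,000 BTU
Gas: input = 58,900,000 / 0.83 = 70,963,855 BTU = 709.6 therm → 709.6 × $1.74 = $1,234.77
Heat pump: 58,900,000 BTU / 3412 = 17,260 kWh heat; / 3.7 = 4,666 kWh in → × $0.158 = $737.16
Difference = |$1,234.77 − $737.16| = $497.61

$497.61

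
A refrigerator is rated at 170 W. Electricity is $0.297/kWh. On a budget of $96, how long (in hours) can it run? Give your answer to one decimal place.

1901.4 h

Energy budget = $96 / $0.297 per kWh = 323.2 kWh = 323,232 Wh
Runtime = 323,232 Wh / 170 W = 1,901 h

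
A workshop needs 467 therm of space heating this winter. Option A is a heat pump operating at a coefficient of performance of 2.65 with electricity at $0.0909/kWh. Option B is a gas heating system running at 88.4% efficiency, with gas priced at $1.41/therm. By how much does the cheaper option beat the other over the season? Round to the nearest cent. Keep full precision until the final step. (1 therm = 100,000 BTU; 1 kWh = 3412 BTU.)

Heat load = 467 therm × 100,000 = 46,700,000 BTU
Gas: input = 46,700,000 / 0.884 = 52,828,054 BTU = 528.3 therm → 528.3 × $1.41 = $744.88
Heat pump: 46,700,000 BTU / 3412 = 13,690 kWh heat; / 2.65 = 5,165 kWh in → × $0.0909 = $469.49
Difference = |$744.88 − $469.49| = $275.39

$275.39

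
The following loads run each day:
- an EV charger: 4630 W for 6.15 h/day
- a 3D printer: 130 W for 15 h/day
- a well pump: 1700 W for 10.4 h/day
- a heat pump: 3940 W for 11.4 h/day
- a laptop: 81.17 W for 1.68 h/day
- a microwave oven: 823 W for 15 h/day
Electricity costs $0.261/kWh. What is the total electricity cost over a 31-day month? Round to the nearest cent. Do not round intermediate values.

EV charger: 4630 W × 6.15 h × 31 d = 882,710 Wh = 882.7 kWh
3D printer: 130 W × 15 h × 31 d = 60,450 Wh = 60.45 kWh
well pump: 1700 W × 10.4 h × 31 d = 548,080 Wh = 548.1 kWh
heat pump: 3940 W × 11.4 h × 31 d = 1,392,396 Wh = 1,392 kWh
laptop: 81.17 W × 1.68 h × 31 d = 4,227 Wh = 4.227 kWh
microwave oven: 823 W × 15 h × 31 d = 382,695 Wh = 382.7 kWh
Total energy = 882.7 + 60.45 + 548.1 + 1,392 + 4.227 + 382.7 = 3,271 kWh
Cost = 3,271 kWh × $0.261 = $853.62

$853.62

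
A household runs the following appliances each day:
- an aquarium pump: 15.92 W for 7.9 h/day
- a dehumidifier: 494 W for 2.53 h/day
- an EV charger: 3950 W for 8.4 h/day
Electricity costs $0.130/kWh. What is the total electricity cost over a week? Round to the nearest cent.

aquarium pump: 15.92 W × 7.9 h × 7 d = 880 Wh = 0.8804 kWh
dehumidifier: 494 W × 2.53 h × 7 d = 8,749 Wh = 8.749 kWh
EV charger: 3950 W × 8.4 h × 7 d = 232,260 Wh = 232.3 kWh
Total energy = 0.8804 + 8.749 + 232.3 = 241.9 kWh
Cost = 241.9 kWh × $0.130 = $31.45

$31.45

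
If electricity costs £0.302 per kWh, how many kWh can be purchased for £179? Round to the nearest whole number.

593 kWh

£179 / £0.302 per kWh = 592.7 kWh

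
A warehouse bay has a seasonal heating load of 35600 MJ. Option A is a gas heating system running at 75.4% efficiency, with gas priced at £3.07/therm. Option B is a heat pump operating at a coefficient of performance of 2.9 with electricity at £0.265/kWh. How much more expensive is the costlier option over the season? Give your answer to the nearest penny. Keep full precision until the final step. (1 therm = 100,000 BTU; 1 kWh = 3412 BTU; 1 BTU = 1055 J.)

Heat load = 35600 MJ = 35,600,000,000 J / 1055 = 33,744,076 BTU
Gas: input = 33,744,076 / 0.754 = 44,753,416 BTU = 447.5 therm → 447.5 × £3.07 = £1,373.93
Heat pump: 33,744,076 BTU / 3412 = 9,890 kWh heat; / 2.9 = 3,410 kWh in → × £0.265 = £903.73
Difference = |£1,373.93 − £903.73| = £470.20

£470.20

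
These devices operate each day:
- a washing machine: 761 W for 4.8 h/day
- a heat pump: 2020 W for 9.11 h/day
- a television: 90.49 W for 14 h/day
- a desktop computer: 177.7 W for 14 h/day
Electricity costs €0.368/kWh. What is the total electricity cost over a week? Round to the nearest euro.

€66

washing machine: 761 W × 4.8 h × 7 d = 25,570 Wh = 25.57 kWh
heat pump: 2020 W × 9.11 h × 7 d = 128,815 Wh = 128.8 kWh
television: 90.49 W × 14 h × 7 d = 8,868 Wh = 8.868 kWh
desktop computer: 177.7 W × 14 h × 7 d = 17,415 Wh = 17.41 kWh
Total energy = 25.57 + 128.8 + 8.868 + 17.41 = 180.7 kWh
Cost = 180.7 kWh × €0.368 = €66.49 ≈ €66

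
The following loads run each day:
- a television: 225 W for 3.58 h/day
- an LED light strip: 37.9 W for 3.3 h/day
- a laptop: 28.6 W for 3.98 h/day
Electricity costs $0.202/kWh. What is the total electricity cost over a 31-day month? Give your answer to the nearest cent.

television: 225 W × 3.58 h × 31 d = 24,970 Wh = 24.97 kWh
LED light strip: 37.9 W × 3.3 h × 31 d = 3,877 Wh = 3.877 kWh
laptop: 28.6 W × 3.98 h × 31 d = 3,529 Wh = 3.529 kWh
Total energy = 24.97 + 3.877 + 3.529 = 32.38 kWh
Cost = 32.38 kWh × $0.202 = $6.54

$6.54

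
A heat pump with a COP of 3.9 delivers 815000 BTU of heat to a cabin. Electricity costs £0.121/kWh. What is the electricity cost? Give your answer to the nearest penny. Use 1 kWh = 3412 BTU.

Heat delivered = 815,000 BTU / 3412 = 238.9 kWh
Electrical input = 238.9 kWh / 3.9 = 61.25 kWh
Cost = 61.25 × £0.121/kWh = £7.41

£7.41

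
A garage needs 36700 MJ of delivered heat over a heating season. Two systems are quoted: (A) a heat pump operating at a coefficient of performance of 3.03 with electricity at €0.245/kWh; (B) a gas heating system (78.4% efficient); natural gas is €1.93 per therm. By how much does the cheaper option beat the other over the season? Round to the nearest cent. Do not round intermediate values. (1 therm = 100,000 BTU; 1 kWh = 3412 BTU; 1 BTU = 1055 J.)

Heat load = 36700 MJ = 36,700,000,000 J / 1055 = 34,786,730 BTU
Gas: input = 34,786,730 / 0.784 = 44,370,829 BTU = 443.7 therm → 443.7 × €1.93 = €856.36
Heat pump: 34,786,730 BTU / 3412 = 10,200 kWh heat; / 3.03 = 3,365 kWh in → × €0.245 = €824.38
Difference = |€856.36 − €824.38| = €31.98

€31.98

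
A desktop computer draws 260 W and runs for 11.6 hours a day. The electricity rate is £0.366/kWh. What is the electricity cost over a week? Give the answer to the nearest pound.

£8

Energy = 260 W × 11.6 h/day × 7 days = 21,112 Wh = 21.11 kWh
Cost = 21.11 kWh × £0.366/kWh = £7.73 ≈ £8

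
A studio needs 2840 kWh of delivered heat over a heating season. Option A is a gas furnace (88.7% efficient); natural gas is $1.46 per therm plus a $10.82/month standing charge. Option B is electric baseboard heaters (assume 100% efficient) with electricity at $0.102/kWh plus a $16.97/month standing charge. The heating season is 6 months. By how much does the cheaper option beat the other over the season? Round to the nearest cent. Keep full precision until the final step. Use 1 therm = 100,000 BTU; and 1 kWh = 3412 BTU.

$167.08

Heat load = 2840 kWh × 3412 = 9,690,080 BTU
Gas: input = 9,690,080 / 0.887 = 10,924,555 BTU = 109.2 therm → 109.2 × $1.46 = $159.50; + 6 × $10.82 standing = $224.42
Electric: 9,690,080 BTU / 3412 = 2,840 kWh → × $0.102 = $289.68; + 6 × $16.97 standing = $391.50
Difference = |$224.42 − $391.50| = $167.08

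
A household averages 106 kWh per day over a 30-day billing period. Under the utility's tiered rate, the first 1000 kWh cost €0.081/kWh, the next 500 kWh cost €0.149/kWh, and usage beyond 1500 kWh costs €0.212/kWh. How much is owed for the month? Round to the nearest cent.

€511.66

Usage = 106 kWh/day × 30 days = 3180 kWh
First 1000 kWh × €0.081 = €81.00
Next 500 kWh × €0.149 = €74.50
Remaining 1680 kWh × €0.212 = €356.16
Total = €511.66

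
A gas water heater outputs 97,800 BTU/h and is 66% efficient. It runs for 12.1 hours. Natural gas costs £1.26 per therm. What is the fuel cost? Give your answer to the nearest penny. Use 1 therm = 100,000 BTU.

£22.59

Heat delivered = 97,800 BTU/h × 12.1 h = 1,183,380 BTU
Gas input = 1,183,380 / 0.66 = 1,793,000 BTU
= 1,793,000 / 100,000 = 17.93 therm
Cost = 17.93 × £1.26/therm = £22.59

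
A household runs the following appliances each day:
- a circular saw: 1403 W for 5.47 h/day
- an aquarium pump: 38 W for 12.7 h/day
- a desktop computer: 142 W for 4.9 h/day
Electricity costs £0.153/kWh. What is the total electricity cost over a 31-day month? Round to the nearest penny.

£41.99

circular saw: 1403 W × 5.47 h × 31 d = 237,907 Wh = 237.9 kWh
aquarium pump: 38 W × 12.7 h × 31 d = 14,961 Wh = 14.96 kWh
desktop computer: 142 W × 4.9 h × 31 d = 21,570 Wh = 21.57 kWh
Total energy = 237.9 + 14.96 + 21.57 = 274.4 kWh
Cost = 274.4 kWh × £0.153 = £41.99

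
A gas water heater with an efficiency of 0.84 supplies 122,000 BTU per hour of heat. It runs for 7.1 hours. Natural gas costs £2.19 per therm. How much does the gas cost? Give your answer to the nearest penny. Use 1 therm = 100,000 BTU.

Heat delivered = 122,000 BTU/h × 7.1 h = 866,200 BTU
Gas input = 866,200 / 0.84 = 1,031,190 BTU
= 1,031,190 / 100,000 = 10.31 therm
Cost = 10.31 × £2.19/therm = £22.58

£22.58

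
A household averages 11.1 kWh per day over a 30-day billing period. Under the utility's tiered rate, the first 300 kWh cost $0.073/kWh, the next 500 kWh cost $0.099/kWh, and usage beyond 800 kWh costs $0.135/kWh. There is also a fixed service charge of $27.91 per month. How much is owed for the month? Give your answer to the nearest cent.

$53.08

Usage = 11.1 kWh/day × 30 days = 333 kWh
First 300 kWh × $0.073 = $21.90
Next 33 kWh × $0.099 = $3.27
Remaining tier: 0 kWh (not reached)
Energy charge = $25.17; + service $27.91 = $53.08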